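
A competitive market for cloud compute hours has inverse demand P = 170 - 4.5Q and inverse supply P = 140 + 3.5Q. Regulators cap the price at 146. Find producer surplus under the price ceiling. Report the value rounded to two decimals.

5.14

Free-market equilibrium: 170 - 4.5Q = 140 + 3.5Q gives Q* = 3.75, P* = 153.125.
At the ceiling price 146, quantity supplied is (146 - 140)/3.5 = 1.7143; supply is the short side, so Q = 1.7143 trades at P = 146.
PS is the triangle above supply below 146: (1/2)(1.7143)(146 - 140) = 5.1429.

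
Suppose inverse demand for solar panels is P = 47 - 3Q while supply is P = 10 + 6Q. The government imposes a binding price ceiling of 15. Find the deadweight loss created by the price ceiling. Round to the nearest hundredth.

48.35

Free-market equilibrium: 47 - 3Q = 10 + 6Q gives Q* = 4.1111, P* = 34.6667.
At the ceiling price 15, quantity supplied is (15 - 10)/6 = 0.8333; supply is the short side, so Q = 0.8333 trades at P = 15.
At Q = 0.8333 the demand price is 44.5 and the supply price is 15. Deadweight loss is the triangle between the curves from 0.8333 to 4.1111: (1/2)(44.5 - 15)(4.1111 - 0.8333) = 48.3472.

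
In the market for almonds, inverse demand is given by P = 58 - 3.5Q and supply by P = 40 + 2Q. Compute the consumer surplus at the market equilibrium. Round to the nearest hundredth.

Setting demand equal to supply, 18 = 5.5Q, so Q* = 3.2727 and P* = 46.5455.
CS is the area between the demand curve and P* from 0 to Q*: (1/2)(3.2727)(11.4545) = 18.7438.

18.74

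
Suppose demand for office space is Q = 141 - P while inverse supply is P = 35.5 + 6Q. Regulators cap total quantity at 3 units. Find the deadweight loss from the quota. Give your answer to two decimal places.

510.02

Rewriting demand in inverse form: P = 141 - Q.
Without the quota, 141 - Q = 35.5 + 6Q gives Q* = 15.0714.
At Q = 3 the demand price is 141 - (3) = 138 and the supply price is 35.5 + 6(3) = 53.5.
Deadweight loss is the triangle between the curves from 3 to 15.0714: (1/2)(138 - 53.5)(15.0714 - 3) = 510.0179.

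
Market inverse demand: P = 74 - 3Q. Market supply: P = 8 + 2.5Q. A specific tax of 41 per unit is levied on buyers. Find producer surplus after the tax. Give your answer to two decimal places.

Without the tax, 74 - 3Q = 8 + 2.5Q so Q* = 12 and P* = 38.
With the tax, buyers' net willingness to pay falls by 41: (74 - 41) - 3Q = 8 + 2.5Q, so Q_t = 4.5455. Buyers pay P_b = 60.3636; sellers receive P_s = P_b - 41 = 19.3636.
PS = (1/2)(Q_t)(P_s - 8) = (1/2)(4.5455)(11.3636) = 25.8264.

25.83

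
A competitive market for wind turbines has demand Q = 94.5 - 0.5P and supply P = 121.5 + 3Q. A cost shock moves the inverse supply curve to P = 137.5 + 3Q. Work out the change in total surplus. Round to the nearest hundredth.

Rewriting demand in inverse form: P = 189 - 2Q.
Initial equilibrium: Q_0 = 13.5, P_0 = 162; CS_0 = (1/2)(13.5)(27) = 182.25, PS_0 = (1/2)(13.5)(40.5) = 273.375.
New equilibrium: 189 - 2Q = 137.5 + 3Q gives Q_1 = 10.3, P_1 = 168.4; CS_1 = 106.09, PS_1 = 159.135.
Change in total surplus = (106.09 + 159.135) - (182.25 + 273.375) = -190.4.

-190.40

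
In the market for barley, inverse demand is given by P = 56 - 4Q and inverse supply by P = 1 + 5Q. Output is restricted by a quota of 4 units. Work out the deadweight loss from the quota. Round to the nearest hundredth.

Unrestricted equilibrium: Q* = (56 - 1)/(4 + 5) = 6.1111.
At Q = 4 the demand price is 56 - 4(4) = 40 and the supply price is 1 + 5(4) = 21.
DWL = (1/2)(gap between curves at 4) x (Q* - 4) = (1/2)(19)(2.1111) = 20.0556.

20.06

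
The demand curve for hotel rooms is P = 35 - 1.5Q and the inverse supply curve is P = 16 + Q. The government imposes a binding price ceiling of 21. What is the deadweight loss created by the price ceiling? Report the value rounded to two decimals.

8.45

Free-market equilibrium: 35 - 1.5Q = 16 + Q gives Q* = 7.6, P* = 23.6.
At P = 21, sellers supply (21 - 16)/1 = 5 while buyers want more, so the quantity traded is 5 at price 21.
At Q = 5 the demand price is 27.5 and the supply price is 21. Deadweight loss is the triangle between the curves from 5 to 7.6: (1/2)(27.5 - 21)(7.6 - 5) = 8.45.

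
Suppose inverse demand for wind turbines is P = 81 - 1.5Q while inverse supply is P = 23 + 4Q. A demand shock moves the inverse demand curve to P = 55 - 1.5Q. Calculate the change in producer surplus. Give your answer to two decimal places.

-154.71

Initial equilibrium: Q_0 = 10.5455, P_0 = 65.1818; CS_0 = (1/2)(10.5455)(15.8182) = 83.405, PS_0 = (1/2)(10.5455)(42.1818) = 222.4132.
New equilibrium: 55 - 1.5Q = 23 + 4Q gives Q_1 = 5.8182, P_1 = 46.2727; CS_1 = 25.3884, PS_1 = 67.7025.
Change in producer surplus = 67.7025 - 222.4132 = -154.7107.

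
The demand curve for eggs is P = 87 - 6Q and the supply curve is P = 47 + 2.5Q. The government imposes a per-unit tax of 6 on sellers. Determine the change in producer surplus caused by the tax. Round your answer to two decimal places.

-7.68

Without the tax, 87 - 6Q = 47 + 2.5Q so Q* = 4.7059 and P* = 58.7647.
A tax on sellers shifts supply up by 6: 87 - 6Q = 47 + 2.5Q + 6, so Q_t = 4. Buyers pay P_b = 63; sellers receive P_s = P_b - 6 = 57.
Producers lose the trapezoid between P_s and P* out to Q_t plus the triangle from Q_t to Q*: change in PS = 20 - 27.6817 = -7.6817.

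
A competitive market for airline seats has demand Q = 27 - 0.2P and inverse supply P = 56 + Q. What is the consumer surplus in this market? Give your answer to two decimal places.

433.40

Rewriting demand in inverse form: P = 135 - 5Q.
Set 135 - 5Q = 56 + Q, which gives 79 = 6Q, so Q* = 13.1667 and P* = 135 - 5(13.1667) = 69.1667.
CS is the area between the demand curve and P* from 0 to Q*: (1/2)(13.1667)(65.8333) = 433.4028.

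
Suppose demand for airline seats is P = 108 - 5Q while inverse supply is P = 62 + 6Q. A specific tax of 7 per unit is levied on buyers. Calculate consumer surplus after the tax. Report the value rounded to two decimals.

31.43

Pre-tax equilibrium: 108 - 5Q = 62 + 6Q gives Q* = 4.1818, P* = 87.0909.
A tax on buyers shifts demand down by 7: (108 - 7) - 5Q = 62 + 6Q, so Q_t = 3.5455. Buyers pay P_b = 90.2727; sellers receive P_s = P_b - 7 = 83.2727.
CS = (1/2)(Q_t)(108 - P_b) = (1/2)(3.5455)(17.7273) = 31.4256.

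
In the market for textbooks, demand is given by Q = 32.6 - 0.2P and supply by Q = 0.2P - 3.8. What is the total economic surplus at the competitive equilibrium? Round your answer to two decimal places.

Rewriting demand in inverse form: P = 163 - 5Q.
Rewriting supply in inverse form: P = 19 + 5Q.
Equilibrium: 163 - 5Q = 19 + 5Q, so Q* = 14.4 and P* = 91.
CS = (1/2)(14.4)(72) = 518.4 and PS = (1/2)(14.4)(72) = 518.4, so total surplus = 1036.8.

1036.80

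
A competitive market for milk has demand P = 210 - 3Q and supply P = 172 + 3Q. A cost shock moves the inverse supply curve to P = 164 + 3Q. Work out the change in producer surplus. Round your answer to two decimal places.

28.00

Initial equilibrium: Q_0 = 6.3333, P_0 = 191; CS_0 = (1/2)(6.3333)(19) = 60.1667, PS_0 = (1/2)(6.3333)(19) = 60.1667.
New equilibrium: 210 - 3Q = 164 + 3Q gives Q_1 = 7.6667, P_1 = 187; CS_1 = 88.1667, PS_1 = 88.1667.
Change in producer surplus = 88.1667 - 60.1667 = 28.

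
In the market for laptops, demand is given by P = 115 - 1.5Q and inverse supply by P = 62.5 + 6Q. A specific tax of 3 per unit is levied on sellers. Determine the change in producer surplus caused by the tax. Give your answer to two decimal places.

-16.32

Pre-tax equilibrium: 115 - 1.5Q = 62.5 + 6Q gives Q* = 7, P* = 104.5.
A tax on sellers shifts supply up by 3: 115 - 1.5Q = 62.5 + 6Q + 3, so Q_t = 6.6. Buyers pay P_b = 105.1; sellers receive P_s = P_b - 3 = 102.1.
PS falls from (1/2)(7)(42) = 147 to (1/2)(6.6)(39.6) = 130.68, a change of -16.32.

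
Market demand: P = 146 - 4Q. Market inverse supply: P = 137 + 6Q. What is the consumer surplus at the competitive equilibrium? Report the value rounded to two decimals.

Equilibrium: 146 - 4Q = 137 + 6Q, so Q* = 0.9 and P* = 142.4.
Consumer surplus is the triangle under demand above P*: (1/2)(0.9)(146 - 142.4) = (1/2)(0.9)(3.6) = 1.62.

1.62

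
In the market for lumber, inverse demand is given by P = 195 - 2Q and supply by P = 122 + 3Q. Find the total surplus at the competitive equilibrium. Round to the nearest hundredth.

532.90

Setting demand equal to supply, 73 = 5Q, so Q* = 14.6 and P* = 165.8.
Total surplus is the full triangle between the curves from 0 to Q*: (1/2)(14.6)(195 - 122) = 532.9.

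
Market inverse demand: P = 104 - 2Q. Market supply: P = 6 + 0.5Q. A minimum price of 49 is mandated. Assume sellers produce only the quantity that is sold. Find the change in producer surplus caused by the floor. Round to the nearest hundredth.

609.28

Free-market equilibrium: 104 - 2Q = 6 + 0.5Q gives Q* = 39.2, P* = 25.6.
At P = 49, buyers demand (104 - 49)/2 = 27.5 while sellers would supply more, so the quantity traded is 27.5 at price 49.
PS goes from (1/2)(39.2)(19.6) = 384.16 to 993.4375 (computed as (49 - 6)(27.5) - (1/2)(0.5)(27.5)^2), a change of 609.2775.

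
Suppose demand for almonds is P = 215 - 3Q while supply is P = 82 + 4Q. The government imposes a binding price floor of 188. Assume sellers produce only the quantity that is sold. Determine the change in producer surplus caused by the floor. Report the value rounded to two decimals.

70.00

Without the control, 215 - 3Q = 82 + 4Q so Q* = 19 and P* = 158.
At P = 188, buyers demand (215 - 188)/3 = 9 while sellers would supply more, so the quantity traded is 9 at price 188.
PS goes from (1/2)(19)(76) = 722 to 792 (computed as (188 - 82)(9) - (1/2)(4)(9)^2), a change of 70.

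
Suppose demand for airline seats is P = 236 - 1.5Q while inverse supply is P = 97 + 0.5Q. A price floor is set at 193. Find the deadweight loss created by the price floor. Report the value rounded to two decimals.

1667.36

Without the control, 236 - 1.5Q = 97 + 0.5Q so Q* = 69.5 and P* = 131.75.
At P = 193, buyers demand (236 - 193)/1.5 = 28.6667 while sellers would supply more, so the quantity traded is 28.6667 at price 193.
At Q = 28.6667 the demand price is 193 and the supply price is 111.3333. Deadweight loss is the triangle between the curves from 28.6667 to 69.5: (1/2)(193 - 111.3333)(69.5 - 28.6667) = 1667.3611.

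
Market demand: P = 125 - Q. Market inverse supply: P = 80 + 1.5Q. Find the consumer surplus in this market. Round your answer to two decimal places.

Setting demand equal to supply, 45 = 2.5Q, so Q* = 18 and P* = 107.
CS is the area between the demand curve and P* from 0 to Q*: (1/2)(18)(18) = 162.

162.00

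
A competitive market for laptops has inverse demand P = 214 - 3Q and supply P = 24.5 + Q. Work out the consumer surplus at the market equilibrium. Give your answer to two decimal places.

Set 214 - 3Q = 24.5 + Q, which gives 189.5 = 4Q, so Q* = 47.375 and P* = 214 - 3(47.375) = 71.875.
The demand choke price is 214, so CS = (1/2)(Q*)(214 - P*) = (1/2)(47.375)(142.125) = 3366.5859.

3366.59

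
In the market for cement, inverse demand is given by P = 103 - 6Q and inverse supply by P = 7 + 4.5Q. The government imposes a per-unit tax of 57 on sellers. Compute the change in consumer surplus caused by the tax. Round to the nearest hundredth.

-209.39

Pre-tax equilibrium: 103 - 6Q = 7 + 4.5Q gives Q* = 9.1429, P* = 48.1429.
With the tax, sellers need 57 more per unit: 103 - 6Q = 7 + 4.5Q + 57, so Q_t = 3.7143. Buyers pay P_b = 80.7143; sellers receive P_s = P_b - 57 = 23.7143.
Consumers lose the trapezoid between P* and P_b out to Q_t plus the triangle from Q_t to Q*: change in CS = 41.3878 - 250.7755 = -209.3878.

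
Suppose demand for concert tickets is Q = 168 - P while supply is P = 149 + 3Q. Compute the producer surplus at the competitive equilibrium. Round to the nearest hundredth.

Rewriting demand in inverse form: P = 168 - Q.
Equilibrium: 168 - Q = 149 + 3Q, so Q* = 4.75 and P* = 163.25.
PS is the area between P* and the supply curve from 0 to Q*: (1/2)(4.75)(14.25) = 33.8438.

33.84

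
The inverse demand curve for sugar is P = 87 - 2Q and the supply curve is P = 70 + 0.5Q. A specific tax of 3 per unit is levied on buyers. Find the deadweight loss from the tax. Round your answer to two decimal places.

Pre-tax equilibrium: 87 - 2Q = 70 + 0.5Q gives Q* = 6.8, P* = 73.4.
A tax on buyers shifts demand down by 3: (87 - 3) - 2Q = 70 + 0.5Q, so Q_t = 5.6. Buyers pay P_b = 75.8; sellers receive P_s = P_b - 3 = 72.8.
Deadweight loss is the triangle between the curves from Q_t to Q*: (1/2)(6.8 - 5.6)(3) = 1.8.

1.80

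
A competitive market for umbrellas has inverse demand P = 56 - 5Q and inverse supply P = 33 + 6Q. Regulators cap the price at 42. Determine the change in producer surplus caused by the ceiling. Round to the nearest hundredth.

Without the control, 56 - 5Q = 33 + 6Q so Q* = 2.0909 and P* = 45.5455.
At the ceiling price 42, quantity supplied is (42 - 33)/6 = 1.5; supply is the short side, so Q = 1.5 trades at P = 42.
PS goes from (1/2)(2.0909)(12.5455) = 13.1157 to 6.75 (computed as (42 - 33)(1.5) - (1/2)(6)(1.5)^2), a change of -6.3657.

-6.37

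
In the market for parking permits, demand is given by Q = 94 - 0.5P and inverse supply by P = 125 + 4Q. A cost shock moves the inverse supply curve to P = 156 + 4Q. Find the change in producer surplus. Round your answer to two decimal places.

Rewriting demand in inverse form: P = 188 - 2Q.
Initial equilibrium: Q_0 = 10.5, P_0 = 167; CS_0 = (1/2)(10.5)(21) = 110.25, PS_0 = (1/2)(10.5)(42) = 220.5.
New equilibrium: 188 - 2Q = 156 + 4Q gives Q_1 = 5.3333, P_1 = 177.3333; CS_1 = 28.4444, PS_1 = 56.8889.
Change in producer surplus = 56.8889 - 220.5 = -163.6111.

-163.61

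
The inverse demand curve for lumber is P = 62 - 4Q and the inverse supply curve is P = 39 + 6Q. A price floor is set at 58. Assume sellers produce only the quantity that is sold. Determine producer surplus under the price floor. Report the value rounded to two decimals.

Free-market equilibrium: 62 - 4Q = 39 + 6Q gives Q* = 2.3, P* = 52.8.
At the floor price 58, quantity demanded is (62 - 58)/4 = 1; demand is the short side, so Q = 1 trades at P = 58.
The supply price at Q = 1 is 45. PS is the trapezoid between 58 and supply over [0, 1]: (1/2)[(58 - 39) + (58 - 45)](1) = 16.

16.00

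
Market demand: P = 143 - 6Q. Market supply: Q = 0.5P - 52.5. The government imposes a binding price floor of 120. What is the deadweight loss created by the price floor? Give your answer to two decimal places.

Rewriting supply in inverse form: P = 105 + 2Q.
Without the control, 143 - 6Q = 105 + 2Q so Q* = 4.75 and P* = 114.5.
At the floor price 120, quantity demanded is (143 - 120)/6 = 3.8333; demand is the short side, so Q = 3.8333 trades at P = 120.
The lost-trades triangle has base Q* - 3.8333 = 0.9167 and height equal to the gap between the curves at Q = 3.8333, which is 120 - 112.6667 = 7.3333. DWL = (1/2)(0.9167)(7.3333) = 3.3611.

3.36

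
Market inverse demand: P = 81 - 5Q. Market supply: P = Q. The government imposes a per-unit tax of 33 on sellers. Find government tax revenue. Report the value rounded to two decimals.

264.00

Without the tax, 81 - 5Q = Q so Q* = 13.5 and P* = 13.5.
A tax on sellers shifts supply up by 33: 81 - 5Q = Q + 33, so Q_t = 8. Buyers pay P_b = 41; sellers receive P_s = P_b - 33 = 8.
Revenue is the tax times quantity traded: 33 x 8 = 264.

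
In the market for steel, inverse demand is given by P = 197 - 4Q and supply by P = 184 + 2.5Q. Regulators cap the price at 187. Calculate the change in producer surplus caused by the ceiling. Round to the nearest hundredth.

-3.20

Free-market equilibrium: 197 - 4Q = 184 + 2.5Q gives Q* = 2, P* = 189.
At P = 187, sellers supply (187 - 184)/2.5 = 1.2 while buyers want more, so the quantity traded is 1.2 at price 187.
PS goes from (1/2)(2)(5) = 5 to 1.8 (computed as (187 - 184)(1.2) - (1/2)(2.5)(1.2)^2), a change of -3.2.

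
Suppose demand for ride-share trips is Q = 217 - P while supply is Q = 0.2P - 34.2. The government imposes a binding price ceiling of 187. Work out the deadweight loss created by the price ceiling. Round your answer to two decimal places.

Rewriting demand in inverse form: P = 217 - Q.
Rewriting supply in inverse form: P = 171 + 5Q.
Free-market equilibrium: 217 - Q = 171 + 5Q gives Q* = 7.6667, P* = 209.3333.
At the ceiling price 187, quantity supplied is (187 - 171)/5 = 3.2; supply is the short side, so Q = 3.2 trades at P = 187.
At Q = 3.2 the demand price is 213.8 and the supply price is 187. Deadweight loss is the triangle between the curves from 3.2 to 7.6667: (1/2)(213.8 - 187)(7.6667 - 3.2) = 59.8533.

59.85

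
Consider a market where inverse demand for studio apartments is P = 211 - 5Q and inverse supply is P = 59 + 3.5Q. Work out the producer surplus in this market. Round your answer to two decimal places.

Equilibrium: 211 - 5Q = 59 + 3.5Q, so Q* = 17.8824 and P* = 121.5882.
The supply curve's price intercept is 59, so PS = (1/2)(Q*)(P* - 59) = (1/2)(17.8824)(62.5882) = 559.6125.

559.61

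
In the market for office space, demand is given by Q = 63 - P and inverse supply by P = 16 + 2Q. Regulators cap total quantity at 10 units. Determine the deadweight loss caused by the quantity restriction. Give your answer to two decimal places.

Rewriting demand in inverse form: P = 63 - Q.
Without the quota, 63 - Q = 16 + 2Q gives Q* = 15.6667.
At Q = 10 the demand price is 63 - (10) = 53 and the supply price is 16 + 2(10) = 36.
DWL = (1/2)(gap between curves at 10) x (Q* - 10) = (1/2)(17)(5.6667) = 48.1667.

48.17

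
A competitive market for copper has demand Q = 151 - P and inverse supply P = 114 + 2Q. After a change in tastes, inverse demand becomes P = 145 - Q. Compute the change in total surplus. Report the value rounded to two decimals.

Rewriting demand in inverse form: P = 151 - Q.
Initial equilibrium: Q_0 = 12.3333, P_0 = 138.6667; CS_0 = (1/2)(12.3333)(12.3333) = 76.0556, PS_0 = (1/2)(12.3333)(24.6667) = 152.1111.
New equilibrium: 145 - Q = 114 + 2Q gives Q_1 = 10.3333, P_1 = 134.6667; CS_1 = 53.3889, PS_1 = 106.7778.
Change in total surplus = (53.3889 + 106.7778) - (76.0556 + 152.1111) = -68.

-68.00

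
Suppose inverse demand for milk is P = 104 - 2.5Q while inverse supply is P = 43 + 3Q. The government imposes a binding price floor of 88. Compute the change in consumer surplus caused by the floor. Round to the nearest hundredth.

Without the control, 104 - 2.5Q = 43 + 3Q so Q* = 11.0909 and P* = 76.2727.
At the floor price 88, quantity demanded is (104 - 88)/2.5 = 6.4; demand is the short side, so Q = 6.4 trades at P = 88.
CS goes from (1/2)(11.0909)(27.7273) = 153.7603 to 51.2 (computed as (104 - 88)(6.4) - (1/2)(2.5)(6.4)^2), a change of -102.5603.

-102.56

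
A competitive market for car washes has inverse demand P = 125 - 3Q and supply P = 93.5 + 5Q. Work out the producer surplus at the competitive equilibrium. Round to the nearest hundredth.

Equilibrium: 125 - 3Q = 93.5 + 5Q, so Q* = 3.9375 and P* = 113.1875.
Producer surplus is the triangle above supply below P*: (1/2)(3.9375)(113.1875 - 93.5) = (1/2)(3.9375)(19.6875) = 38.7598.

38.76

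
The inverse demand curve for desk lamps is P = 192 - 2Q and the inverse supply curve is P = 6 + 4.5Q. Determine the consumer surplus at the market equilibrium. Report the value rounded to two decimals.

818.84

Set 192 - 2Q = 6 + 4.5Q, which gives 186 = 6.5Q, so Q* = 28.6154 and P* = 192 - 2(28.6154) = 134.7692.
CS is the area between the demand curve and P* from 0 to Q*: (1/2)(28.6154)(57.2308) = 818.8402.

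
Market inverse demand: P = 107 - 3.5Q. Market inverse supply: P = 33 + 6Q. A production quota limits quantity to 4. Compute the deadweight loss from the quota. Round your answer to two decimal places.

Without the quota, 107 - 3.5Q = 33 + 6Q gives Q* = 7.7895.
At Q = 4 the demand price is 107 - 3.5(4) = 93 and the supply price is 33 + 6(4) = 57.
DWL = (1/2)(gap between curves at 4) x (Q* - 4) = (1/2)(36)(3.7895) = 68.2105.

68.21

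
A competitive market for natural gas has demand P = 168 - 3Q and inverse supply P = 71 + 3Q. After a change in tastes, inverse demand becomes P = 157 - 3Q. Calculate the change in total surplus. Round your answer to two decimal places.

-167.75

Initial equilibrium: Q_0 = 16.1667, P_0 = 119.5; CS_0 = (1/2)(16.1667)(48.5) = 392.0417, PS_0 = (1/2)(16.1667)(48.5) = 392.0417.
New equilibrium: 157 - 3Q = 71 + 3Q gives Q_1 = 14.3333, P_1 = 114; CS_1 = 308.1667, PS_1 = 308.1667.
Change in total surplus = (308.1667 + 308.1667) - (392.0417 + 392.0417) = -167.75.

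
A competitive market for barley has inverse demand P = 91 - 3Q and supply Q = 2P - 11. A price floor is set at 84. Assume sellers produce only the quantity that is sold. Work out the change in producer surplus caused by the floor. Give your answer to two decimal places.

Rewriting supply in inverse form: P = 5.5 + 0.5Q.
Free-market equilibrium: 91 - 3Q = 5.5 + 0.5Q gives Q* = 24.4286, P* = 17.7143.
At the floor price 84, quantity demanded is (91 - 84)/3 = 2.3333; demand is the short side, so Q = 2.3333 trades at P = 84.
PS goes from (1/2)(24.4286)(12.2143) = 149.1888 to 181.8056 (computed as (84 - 5.5)(2.3333) - (1/2)(0.5)(2.3333)^2), a change of 32.6168.

32.62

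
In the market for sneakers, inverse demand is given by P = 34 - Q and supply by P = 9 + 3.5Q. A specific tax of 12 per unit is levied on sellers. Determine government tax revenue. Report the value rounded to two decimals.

34.67

Pre-tax equilibrium: 34 - Q = 9 + 3.5Q gives Q* = 5.5556, P* = 28.4444.
A tax on sellers shifts supply up by 12: 34 - Q = 9 + 3.5Q + 12, so Q_t = 2.8889. Buyers pay P_b = 31.1111; sellers receive P_s = P_b - 12 = 19.1111.
Revenue is the tax times quantity traded: 12 x 2.8889 = 34.6667.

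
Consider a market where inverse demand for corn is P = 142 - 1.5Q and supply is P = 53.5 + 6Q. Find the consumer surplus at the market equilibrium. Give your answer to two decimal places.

Setting demand equal to supply, 88.5 = 7.5Q, so Q* = 11.8 and P* = 124.3.
The demand choke price is 142, so CS = (1/2)(Q*)(142 - P*) = (1/2)(11.8)(17.7) = 104.43.

104.43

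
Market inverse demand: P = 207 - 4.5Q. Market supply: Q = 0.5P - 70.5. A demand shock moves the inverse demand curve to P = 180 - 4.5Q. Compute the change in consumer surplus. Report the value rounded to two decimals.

-150.98

Rewriting supply in inverse form: P = 141 + 2Q.
Initial equilibrium: Q_0 = 10.1538, P_0 = 161.3077; CS_0 = (1/2)(10.1538)(45.6923) = 231.9763, PS_0 = (1/2)(10.1538)(20.3077) = 103.1006.
New equilibrium: 180 - 4.5Q = 141 + 2Q gives Q_1 = 6, P_1 = 153; CS_1 = 81, PS_1 = 36.
Change in consumer surplus = 81 - 231.9763 = -150.9763.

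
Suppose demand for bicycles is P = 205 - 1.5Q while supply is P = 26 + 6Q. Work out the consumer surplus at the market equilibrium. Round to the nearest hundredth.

427.21

Setting demand equal to supply, 179 = 7.5Q, so Q* = 23.8667 and P* = 169.2.
Consumer surplus is the triangle under demand above P*: (1/2)(23.8667)(205 - 169.2) = (1/2)(23.8667)(35.8) = 427.2133.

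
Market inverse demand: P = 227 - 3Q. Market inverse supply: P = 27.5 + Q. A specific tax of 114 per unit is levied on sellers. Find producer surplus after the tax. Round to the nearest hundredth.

228.45

Pre-tax equilibrium: 227 - 3Q = 27.5 + Q gives Q* = 49.875, P* = 77.375.
A tax on sellers shifts supply up by 114: 227 - 3Q = 27.5 + Q + 114, so Q_t = 21.375. Buyers pay P_b = 162.875; sellers receive P_s = P_b - 114 = 48.875.
Producer surplus is the triangle above supply below P_s: (1/2)(21.375)(48.875 - 27.5) = 228.4453.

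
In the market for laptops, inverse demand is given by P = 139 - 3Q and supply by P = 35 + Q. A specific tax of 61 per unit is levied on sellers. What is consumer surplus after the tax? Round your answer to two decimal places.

Pre-tax equilibrium: 139 - 3Q = 35 + Q gives Q* = 26, P* = 61.
With the tax, sellers need 61 more per unit: 139 - 3Q = 35 + Q + 61, so Q_t = 10.75. Buyers pay P_b = 106.75; sellers receive P_s = P_b - 61 = 45.75.
CS = (1/2)(Q_t)(139 - P_b) = (1/2)(10.75)(32.25) = 173.3438.

173.34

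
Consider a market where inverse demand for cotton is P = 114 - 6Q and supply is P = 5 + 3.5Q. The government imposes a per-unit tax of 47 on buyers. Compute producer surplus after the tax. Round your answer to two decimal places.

Pre-tax equilibrium: 114 - 6Q = 5 + 3.5Q gives Q* = 11.4737, P* = 45.1579.
A tax on buyers shifts demand down by 47: (114 - 47) - 6Q = 5 + 3.5Q, so Q_t = 6.5263. Buyers pay P_b = 74.8421; sellers receive P_s = P_b - 47 = 27.8421.
Producer surplus is the triangle above supply below P_s: (1/2)(6.5263)(27.8421 - 5) = 74.5374.

74.54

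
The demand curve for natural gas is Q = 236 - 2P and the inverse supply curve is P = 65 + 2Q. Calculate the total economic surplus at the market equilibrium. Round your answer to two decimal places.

Rewriting demand in inverse form: P = 118 - 0.5Q.
Setting demand equal to supply, 53 = 2.5Q, so Q* = 21.2 and P* = 107.4.
Total surplus is the full triangle between the curves from 0 to Q*: (1/2)(21.2)(118 - 65) = 561.8.

561.80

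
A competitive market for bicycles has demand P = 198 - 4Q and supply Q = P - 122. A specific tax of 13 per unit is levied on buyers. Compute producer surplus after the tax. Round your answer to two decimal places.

Rewriting supply in inverse form: P = 122 + Q.
Without the tax, 198 - 4Q = 122 + Q so Q* = 15.2 and P* = 137.2.
With the tax, buyers' net willingness to pay falls by 13: (198 - 13) - 4Q = 122 + Q, so Q_t = 12.6. Buyers pay P_b = 147.6; sellers receive P_s = P_b - 13 = 134.6.
PS = (1/2)(Q_t)(P_s - 122) = (1/2)(12.6)(12.6) = 79.38.

79.38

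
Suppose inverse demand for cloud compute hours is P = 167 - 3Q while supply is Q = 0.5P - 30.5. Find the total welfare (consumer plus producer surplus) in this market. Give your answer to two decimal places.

1123.60

Rewriting supply in inverse form: P = 61 + 2Q.
Setting demand equal to supply, 106 = 5Q, so Q* = 21.2 and P* = 103.4.
CS = (1/2)(21.2)(63.6) = 674.16 and PS = (1/2)(21.2)(42.4) = 449.44, so total surplus = 1123.6.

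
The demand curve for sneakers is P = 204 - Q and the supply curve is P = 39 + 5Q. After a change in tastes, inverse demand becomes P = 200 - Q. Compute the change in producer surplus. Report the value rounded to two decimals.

-90.56

Initial equilibrium: Q_0 = 27.5, P_0 = 176.5; CS_0 = (1/2)(27.5)(27.5) = 378.125, PS_0 = (1/2)(27.5)(137.5) = 1890.625.
New equilibrium: 200 - Q = 39 + 5Q gives Q_1 = 26.8333, P_1 = 173.1667; CS_1 = 360.0139, PS_1 = 1800.0694.
Change in producer surplus = 1800.0694 - 1890.625 = -90.5556.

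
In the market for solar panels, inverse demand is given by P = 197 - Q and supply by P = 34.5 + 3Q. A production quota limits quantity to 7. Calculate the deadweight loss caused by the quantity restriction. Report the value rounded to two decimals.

Unrestricted equilibrium: Q* = (197 - 34.5)/(1 + 3) = 40.625.
At Q = 7 the demand price is 197 - (7) = 190 and the supply price is 34.5 + 3(7) = 55.5.
Deadweight loss is the triangle between the curves from 7 to 40.625: (1/2)(190 - 55.5)(40.625 - 7) = 2261.2812.

2261.28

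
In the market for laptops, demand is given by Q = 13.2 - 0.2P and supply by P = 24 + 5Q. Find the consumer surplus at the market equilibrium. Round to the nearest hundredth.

Rewriting demand in inverse form: P = 66 - 5Q.
Setting demand equal to supply, 42 = 10Q, so Q* = 4.2 and P* = 45.
CS is the area between the demand curve and P* from 0 to Q*: (1/2)(4.2)(21) = 44.1.

44.10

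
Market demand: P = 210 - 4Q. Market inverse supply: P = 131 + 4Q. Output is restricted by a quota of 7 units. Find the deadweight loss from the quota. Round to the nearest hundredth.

Without the quota, 210 - 4Q = 131 + 4Q gives Q* = 9.875.
At Q = 7 the demand price is 210 - 4(7) = 182 and the supply price is 131 + 4(7) = 159.
DWL = (1/2)(gap between curves at 7) x (Q* - 7) = (1/2)(23)(2.875) = 33.0625.

33.06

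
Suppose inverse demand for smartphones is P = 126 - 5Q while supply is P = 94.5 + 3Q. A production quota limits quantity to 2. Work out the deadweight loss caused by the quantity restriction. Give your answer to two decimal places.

Unrestricted equilibrium: Q* = (126 - 94.5)/(5 + 3) = 3.9375.
At Q = 2 the demand price is 126 - 5(2) = 116 and the supply price is 94.5 + 3(2) = 100.5.
DWL = (1/2)(gap between curves at 2) x (Q* - 2) = (1/2)(15.5)(1.9375) = 15.0156.

15.02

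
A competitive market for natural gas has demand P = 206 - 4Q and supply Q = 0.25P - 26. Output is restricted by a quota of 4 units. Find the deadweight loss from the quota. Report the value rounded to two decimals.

Rewriting supply in inverse form: P = 104 + 4Q.
Without the quota, 206 - 4Q = 104 + 4Q gives Q* = 12.75.
At Q = 4 the demand price is 206 - 4(4) = 190 and the supply price is 104 + 4(4) = 120.
Deadweight loss is the triangle between the curves from 4 to 12.75: (1/2)(190 - 120)(12.75 - 4) = 306.25.

306.25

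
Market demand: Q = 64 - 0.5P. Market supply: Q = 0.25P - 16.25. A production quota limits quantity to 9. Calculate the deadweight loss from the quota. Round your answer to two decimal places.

Rewriting demand in inverse form: P = 128 - 2Q.
Rewriting supply in inverse form: P = 65 + 4Q.
Without the quota, 128 - 2Q = 65 + 4Q gives Q* = 10.5.
At Q = 9 the demand price is 128 - 2(9) = 110 and the supply price is 65 + 4(9) = 101.
DWL = (1/2)(gap between curves at 9) x (Q* - 9) = (1/2)(9)(1.5) = 6.75.

6.75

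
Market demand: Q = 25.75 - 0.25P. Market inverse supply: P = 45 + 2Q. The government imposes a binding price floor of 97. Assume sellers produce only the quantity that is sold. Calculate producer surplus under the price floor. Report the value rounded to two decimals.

75.75

Rewriting demand in inverse form: P = 103 - 4Q.
Free-market equilibrium: 103 - 4Q = 45 + 2Q gives Q* = 9.6667, P* = 64.3333.
At the floor price 97, quantity demanded is (103 - 97)/4 = 1.5; demand is the short side, so Q = 1.5 trades at P = 97.
The supply price at Q = 1.5 is 48. PS is the trapezoid between 97 and supply over [0, 1.5]: (1/2)[(97 - 45) + (97 - 48)](1.5) = 75.75.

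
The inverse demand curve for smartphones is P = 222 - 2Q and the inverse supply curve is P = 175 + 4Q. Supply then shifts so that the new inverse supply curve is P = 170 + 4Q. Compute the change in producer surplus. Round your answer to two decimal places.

Initial equilibrium: Q_0 = 7.8333, P_0 = 206.3333; CS_0 = (1/2)(7.8333)(15.6667) = 61.3611, PS_0 = (1/2)(7.8333)(31.3333) = 122.7222.
New equilibrium: 222 - 2Q = 170 + 4Q gives Q_1 = 8.6667, P_1 = 204.6667; CS_1 = 75.1111, PS_1 = 150.2222.
Change in producer surplus = 150.2222 - 122.7222 = 27.5.

27.50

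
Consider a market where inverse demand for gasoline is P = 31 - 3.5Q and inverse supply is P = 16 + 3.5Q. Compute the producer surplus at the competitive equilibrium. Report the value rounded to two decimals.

8.04

Set 31 - 3.5Q = 16 + 3.5Q, which gives 15 = 7Q, so Q* = 2.1429 and P* = 31 - 3.5(2.1429) = 23.5.
PS is the area between P* and the supply curve from 0 to Q*: (1/2)(2.1429)(7.5) = 8.0357.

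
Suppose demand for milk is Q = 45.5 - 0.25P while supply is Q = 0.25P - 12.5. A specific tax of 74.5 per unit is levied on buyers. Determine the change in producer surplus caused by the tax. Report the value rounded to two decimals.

-441.18

Rewriting demand in inverse form: P = 182 - 4Q.
Rewriting supply in inverse form: P = 50 + 4Q.
Without the tax, 182 - 4Q = 50 + 4Q so Q* = 16.5 and P* = 116.
A tax on buyers shifts demand down by 74.5: (182 - 74.5) - 4Q = 50 + 4Q, so Q_t = 7.1875. Buyers pay P_b = 153.25; sellers receive P_s = P_b - 74.5 = 78.75.
PS falls from (1/2)(16.5)(66) = 544.5 to (1/2)(7.1875)(28.75) = 103.3203, a change of -441.1797.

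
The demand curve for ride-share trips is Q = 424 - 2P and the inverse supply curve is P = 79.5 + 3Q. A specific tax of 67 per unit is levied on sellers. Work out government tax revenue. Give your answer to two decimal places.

1253.86

Rewriting demand in inverse form: P = 212 - 0.5Q.
Without the tax, 212 - 0.5Q = 79.5 + 3Q so Q* = 37.8571 and P* = 193.0714.
A tax on sellers shifts supply up by 67: 212 - 0.5Q = 79.5 + 3Q + 67, so Q_t = 18.7143. Buyers pay P_b = 202.6429; sellers receive P_s = P_b - 67 = 135.6429.
Tax revenue = t x Q_t = 67 x 18.7143 = 1253.8571.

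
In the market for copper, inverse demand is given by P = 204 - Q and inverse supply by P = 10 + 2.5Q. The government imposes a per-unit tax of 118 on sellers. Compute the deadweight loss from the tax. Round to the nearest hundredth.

Without the tax, 204 - Q = 10 + 2.5Q so Q* = 55.4286 and P* = 148.5714.
A tax on sellers shifts supply up by 118: 204 - Q = 10 + 2.5Q + 118, so Q_t = 21.7143. Buyers pay P_b = 182.2857; sellers receive P_s = P_b - 118 = 64.2857.
The welfare triangle lost has base Q* - Q_t = 33.7143 and height t = 118, so DWL = (1/2)(33.7143)(118) = 1989.1429.

1989.14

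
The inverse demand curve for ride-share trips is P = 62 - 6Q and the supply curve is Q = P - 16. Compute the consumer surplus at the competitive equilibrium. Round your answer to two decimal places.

Rewriting supply in inverse form: P = 16 + Q.
Equilibrium: 62 - 6Q = 16 + Q, so Q* = 6.5714 and P* = 22.5714.
The demand choke price is 62, so CS = (1/2)(Q*)(62 - P*) = (1/2)(6.5714)(39.4286) = 129.551.

129.55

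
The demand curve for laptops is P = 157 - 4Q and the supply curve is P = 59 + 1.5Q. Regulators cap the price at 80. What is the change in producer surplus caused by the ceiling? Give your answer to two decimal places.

Free-market equilibrium: 157 - 4Q = 59 + 1.5Q gives Q* = 17.8182, P* = 85.7273.
At P = 80, sellers supply (80 - 59)/1.5 = 14 while buyers want more, so the quantity traded is 14 at price 80.
PS goes from (1/2)(17.8182)(26.7273) = 238.1157 to 147 (computed as (80 - 59)(14) - (1/2)(1.5)(14)^2), a change of -91.1157.

-91.12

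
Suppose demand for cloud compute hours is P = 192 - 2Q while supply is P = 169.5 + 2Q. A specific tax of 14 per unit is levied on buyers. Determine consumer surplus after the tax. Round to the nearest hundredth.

Pre-tax equilibrium: 192 - 2Q = 169.5 + 2Q gives Q* = 5.625, P* = 180.75.
A tax on buyers shifts demand down by 14: (192 - 14) - 2Q = 169.5 + 2Q, so Q_t = 2.125. Buyers pay P_b = 187.75; sellers receive P_s = P_b - 14 = 173.75.
CS = (1/2)(Q_t)(192 - P_b) = (1/2)(2.125)(4.25) = 4.5156.

4.52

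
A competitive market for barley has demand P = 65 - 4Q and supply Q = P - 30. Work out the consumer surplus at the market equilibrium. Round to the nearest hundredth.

98.00

Rewriting supply in inverse form: P = 30 + Q.
Equilibrium: 65 - 4Q = 30 + Q, so Q* = 7 and P* = 37.
CS is the area between the demand curve and P* from 0 to Q*: (1/2)(7)(28) = 98.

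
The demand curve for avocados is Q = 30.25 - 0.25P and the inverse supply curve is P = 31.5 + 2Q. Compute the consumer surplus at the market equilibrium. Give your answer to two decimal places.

Rewriting demand in inverse form: P = 121 - 4Q.
Equilibrium: 121 - 4Q = 31.5 + 2Q, so Q* = 14.9167 and P* = 61.3333.
The demand choke price is 121, so CS = (1/2)(Q*)(121 - P*) = (1/2)(14.9167)(59.6667) = 445.0139.

445.01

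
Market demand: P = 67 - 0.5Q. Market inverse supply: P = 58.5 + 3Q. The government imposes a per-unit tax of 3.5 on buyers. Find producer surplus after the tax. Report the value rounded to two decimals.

Without the tax, 67 - 0.5Q = 58.5 + 3Q so Q* = 2.4286 and P* = 65.7857.
With the tax, buyers' net willingness to pay falls by 3.5: (67 - 3.5) - 0.5Q = 58.5 + 3Q, so Q_t = 1.4286. Buyers pay P_b = 66.2857; sellers receive P_s = P_b - 3.5 = 62.7857.
PS = (1/2)(Q_t)(P_s - 58.5) = (1/2)(1.4286)(4.2857) = 3.0612.

3.06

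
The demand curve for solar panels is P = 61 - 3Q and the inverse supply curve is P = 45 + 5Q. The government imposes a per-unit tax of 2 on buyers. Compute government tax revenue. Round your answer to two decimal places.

Pre-tax equilibrium: 61 - 3Q = 45 + 5Q gives Q* = 2, P* = 55.
A tax on buyers shifts demand down by 2: (61 - 2) - 3Q = 45 + 5Q, so Q_t = 1.75. Buyers pay P_b = 55.75; sellers receive P_s = P_b - 2 = 53.75.
Tax revenue = t x Q_t = 2 x 1.75 = 3.5.

3.50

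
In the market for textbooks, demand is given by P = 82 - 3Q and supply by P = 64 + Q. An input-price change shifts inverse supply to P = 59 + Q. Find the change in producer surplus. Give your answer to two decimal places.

6.41

Initial equilibrium: Q_0 = 4.5, P_0 = 68.5; CS_0 = (1/2)(4.5)(13.5) = 30.375, PS_0 = (1/2)(4.5)(4.5) = 10.125.
New equilibrium: 82 - 3Q = 59 + Q gives Q_1 = 5.75, P_1 = 64.75; CS_1 = 49.5938, PS_1 = 16.5312.
Change in producer surplus = 16.5312 - 10.125 = 6.4062.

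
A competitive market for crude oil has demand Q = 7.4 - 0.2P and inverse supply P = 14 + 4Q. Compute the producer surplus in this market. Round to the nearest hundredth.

13.06

Rewriting demand in inverse form: P = 37 - 5Q.
Setting demand equal to supply, 23 = 9Q, so Q* = 2.5556 and P* = 24.2222.
PS is the area between P* and the supply curve from 0 to Q*: (1/2)(2.5556)(10.2222) = 13.0617.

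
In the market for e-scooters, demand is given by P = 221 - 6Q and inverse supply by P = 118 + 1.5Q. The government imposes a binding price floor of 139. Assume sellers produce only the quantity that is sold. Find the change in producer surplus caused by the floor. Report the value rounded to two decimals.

5.46

Without the control, 221 - 6Q = 118 + 1.5Q so Q* = 13.7333 and P* = 138.6.
At the floor price 139, quantity demanded is (221 - 139)/6 = 13.6667; demand is the short side, so Q = 13.6667 trades at P = 139.
PS goes from (1/2)(13.7333)(20.6) = 141.4533 to 146.9167 (computed as (139 - 118)(13.6667) - (1/2)(1.5)(13.6667)^2), a change of 5.4633.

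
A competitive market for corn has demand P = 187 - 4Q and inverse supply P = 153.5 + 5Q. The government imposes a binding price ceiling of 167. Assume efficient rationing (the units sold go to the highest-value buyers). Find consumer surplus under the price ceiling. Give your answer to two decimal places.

Without the control, 187 - 4Q = 153.5 + 5Q so Q* = 3.7222 and P* = 172.1111.
At the ceiling price 167, quantity supplied is (167 - 153.5)/5 = 2.7; supply is the short side, so Q = 2.7 trades at P = 167.
The demand price at Q = 2.7 is 176.2. CS is the trapezoid between demand and 167 over [0, 2.7]: (1/2)[(187 - 167) + (176.2 - 167)](2.7) = 39.42.

39.42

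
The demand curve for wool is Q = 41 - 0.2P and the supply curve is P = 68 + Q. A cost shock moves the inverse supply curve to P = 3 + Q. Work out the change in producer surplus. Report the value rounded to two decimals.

Rewriting demand in inverse form: P = 205 - 5Q.
Initial equilibrium: Q_0 = 22.8333, P_0 = 90.8333; CS_0 = (1/2)(22.8333)(114.1667) = 1303.4028, PS_0 = (1/2)(22.8333)(22.8333) = 260.6806.
New equilibrium: 205 - 5Q = 3 + Q gives Q_1 = 33.6667, P_1 = 36.6667; CS_1 = 2833.6111, PS_1 = 566.7222.
Change in producer surplus = 566.7222 - 260.6806 = 306.0417.

306.04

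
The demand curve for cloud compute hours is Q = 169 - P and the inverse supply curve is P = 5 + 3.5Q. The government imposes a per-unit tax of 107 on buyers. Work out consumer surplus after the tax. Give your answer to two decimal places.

80.22

Rewriting demand in inverse form: P = 169 - Q.
Pre-tax equilibrium: 169 - Q = 5 + 3.5Q gives Q* = 36.4444, P* = 132.5556.
A tax on buyers shifts demand down by 107: (169 - 107) - Q = 5 + 3.5Q, so Q_t = 12.6667. Buyers pay P_b = 156.3333; sellers receive P_s = P_b - 107 = 49.3333.
CS = (1/2)(Q_t)(169 - P_b) = (1/2)(12.6667)(12.6667) = 80.2222.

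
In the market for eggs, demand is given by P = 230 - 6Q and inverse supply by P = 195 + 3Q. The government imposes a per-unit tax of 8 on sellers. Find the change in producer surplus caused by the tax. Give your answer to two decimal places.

-9.19

Without the tax, 230 - 6Q = 195 + 3Q so Q* = 3.8889 and P* = 206.6667.
A tax on sellers shifts supply up by 8: 230 - 6Q = 195 + 3Q + 8, so Q_t = 3. Buyers pay P_b = 212; sellers receive P_s = P_b - 8 = 204.
PS falls from (1/2)(3.8889)(11.6667) = 22.6852 to (1/2)(3)(9) = 13.5, a change of -9.1852.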